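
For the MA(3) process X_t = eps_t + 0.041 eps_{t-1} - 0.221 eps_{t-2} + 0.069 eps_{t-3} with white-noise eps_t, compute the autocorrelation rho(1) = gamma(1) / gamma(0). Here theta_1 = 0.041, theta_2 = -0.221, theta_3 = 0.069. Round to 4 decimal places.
\rho(1) = 0.0158

For an MA(q) process with theta_0 = 1, the autocovariance is
  gamma(k) = sigma^2 * sum_{i=0..q-k} theta_i * theta_{i+k},
and rho(k) = gamma(k) / gamma(0). Sigma^2 cancels.
  numerator   = (1)*(0.041) + (0.041)*(-0.221) + (-0.221)*(0.069) = 0.01669.
  denominator = (1)^2 + (0.041)^2 + (-0.221)^2 + (0.069)^2 = 1.055283.
  rho(1) = 0.01669 / 1.055283 = 0.0158.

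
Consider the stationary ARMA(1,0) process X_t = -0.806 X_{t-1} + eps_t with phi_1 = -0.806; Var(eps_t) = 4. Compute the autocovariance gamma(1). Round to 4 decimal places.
\gamma(1) = -9.2019

Multiply the model equation by X_{t-k} and take expectations. With theta_0 = psi_0 = 1 and psi_j the MA(infinity) weights, this gives
  gamma(k) - sum_i phi_i gamma(k-i) = c_k,
  c_k = sigma^2 * sum_{j=k..q} theta_j psi_{j-k}   (c_k = 0 for k > q),
using gamma(-m) = gamma(m).
Pure AR (q = 0): c_0 = sigma^2 = 4, c_k = 0 for k >= 1.
Equations for k = 0 and k = 1 (AR order 1):
  gamma(0) = phi_1 gamma(1) + c_0
  gamma(1) = phi_1 gamma(0) + c_1
Substituting the second into the first: gamma(0) (1 - phi_1^2) = c_0 + phi_1 c_1, so
  gamma(0) = c_0 / (1 - phi_1^2) = 4 / (1 - (-0.806)^2) = 4 / 0.350364 = 11.416698.
  gamma(1) = phi_1 gamma(0) = (-0.806)(11.416698) = -9.201859.
Therefore gamma(1) = -9.2019 (to 4 decimal places).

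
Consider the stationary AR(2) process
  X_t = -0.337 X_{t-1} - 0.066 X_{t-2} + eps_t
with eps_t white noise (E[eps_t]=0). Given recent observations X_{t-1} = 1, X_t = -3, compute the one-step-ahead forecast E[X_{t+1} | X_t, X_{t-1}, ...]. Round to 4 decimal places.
E[X_{t+1} \mid \mathcal F_t] = 0.9450

For an AR(p) model X_t = c + sum_i phi_i X_{t-i} + eps_t, the
one-step-ahead conditional mean is
  E[X_{t+1} | X_t, ...] = c + sum_i phi_i X_{t+1-i}.
Substitute known values:
  E[X_{t+1} | ...] = (-0.337) * (-3) + (-0.066) * (1)
                   = 0.9450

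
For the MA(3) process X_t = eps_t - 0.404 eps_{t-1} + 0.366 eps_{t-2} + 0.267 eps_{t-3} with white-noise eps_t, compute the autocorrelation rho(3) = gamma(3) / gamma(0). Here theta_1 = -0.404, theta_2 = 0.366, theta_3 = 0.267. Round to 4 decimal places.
\rho(3) = 0.1951

For an MA(q) process with theta_0 = 1, the autocovariance is
  gamma(k) = sigma^2 * sum_{i=0..q-k} theta_i * theta_{i+k},
and rho(k) = gamma(k) / gamma(0). Sigma^2 cancels.
  numerator   = (1)*(0.267) = 0.267.
  denominator = (1)^2 + (-0.404)^2 + (0.366)^2 + (0.267)^2 = 1.368461.
  rho(3) = 0.267 / 1.368461 = 0.1951.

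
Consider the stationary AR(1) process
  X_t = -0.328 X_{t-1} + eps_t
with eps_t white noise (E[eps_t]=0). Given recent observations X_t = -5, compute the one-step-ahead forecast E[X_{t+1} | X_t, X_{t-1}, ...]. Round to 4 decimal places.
E[X_{t+1} \mid \mathcal F_t] = 1.6400

For an AR(p) model X_t = c + sum_i phi_i X_{t-i} + eps_t, the
one-step-ahead conditional mean is
  E[X_{t+1} | X_t, ...] = c + sum_i phi_i X_{t+1-i}.
Substitute known values:
  E[X_{t+1} | ...] = (-0.328) * (-5)
                   = 1.6400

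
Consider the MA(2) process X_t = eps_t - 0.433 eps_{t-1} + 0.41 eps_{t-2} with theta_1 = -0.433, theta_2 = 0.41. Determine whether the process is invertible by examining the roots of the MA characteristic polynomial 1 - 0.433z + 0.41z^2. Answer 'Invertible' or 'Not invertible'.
\text{Invertible}

The MA(q) characteristic polynomial is P(z) = 1 - 0.433z + 0.41z^2.
Invertibility requires all roots to lie outside the unit circle, i.e. |z| > 1 for every root.
Set 1 + (-0.433) z + (0.41) z^2 = 0, i.e. a z^2 + b z + c = 0 with a = 0.41, b = -0.433, c = 1.
Discriminant D = b^2 - 4ac = (-0.433)^2 - 4*(0.41)*1 = 0.187489 - (1.64) = -1.452511.
D < 0, so the roots are the complex-conjugate pair z = (-b +/- i sqrt(-D)) / (2a) = 0.528 +/- 1.4698i.
For a conjugate pair |z|^2 = z * conj(z) = (product of roots) = c/a = 1/(0.41) = 2.439024, so |z| = sqrt(2.439024) = 1.5617 for both roots.
Moduli of all roots: 1.5617, 1.5617.
All moduli strictly greater than 1? Yes.
Verdict: Invertible.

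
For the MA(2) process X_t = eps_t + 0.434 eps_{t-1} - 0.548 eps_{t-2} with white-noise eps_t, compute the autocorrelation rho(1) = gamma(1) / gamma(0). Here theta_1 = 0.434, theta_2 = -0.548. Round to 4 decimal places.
\rho(1) = 0.1318

For an MA(q) process with theta_0 = 1, the autocovariance is
  gamma(k) = sigma^2 * sum_{i=0..q-k} theta_i * theta_{i+k},
and rho(k) = gamma(k) / gamma(0). Sigma^2 cancels.
  numerator   = (1)*(0.434) + (0.434)*(-0.548) = 0.196168.
  denominator = (1)^2 + (0.434)^2 + (-0.548)^2 = 1.48866.
  rho(1) = 0.196168 / 1.48866 = 0.1318.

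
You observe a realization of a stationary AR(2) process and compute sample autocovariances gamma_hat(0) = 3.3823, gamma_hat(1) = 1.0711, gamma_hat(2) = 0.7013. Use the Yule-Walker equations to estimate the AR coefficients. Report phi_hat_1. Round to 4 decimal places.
\hat\phi_{1} = 0.2790

The Yule-Walker equations for an AR(p) process read, in matrix form,
  Gamma_p phi = r_p,   with   (Gamma_p)_{ij} = gamma(|i - j|),
                       (r_p)_i = gamma(i),   i,j = 1..p.
Substitute the sample gammas (Toeplitz matrix and right-hand side of size 2):
  Gamma_p = [[3.3823, 1.0711], [1.0711, 3.3823]]
  r_p     = [1.0711, 0.7013]
Written out:
  3.3823 phi_1 + 1.0711 phi_2 = 1.0711
  1.0711 phi_1 + 3.3823 phi_2 = 0.7013
Solve by Cramer's rule:
  det = gamma(0)^2 - gamma(1)^2 = (3.3823)^2 - (1.0711)^2 = 11.43995329 - 1.14725521 = 10.29269808
  phi_hat_1 = [gamma(1) gamma(0) - gamma(1) gamma(2)] / det = [(1.0711)(3.3823) - (1.0711)(0.7013)] / 10.29269808 = 2.8716191 / 10.29269808 = 0.279
  phi_hat_2 = [gamma(0) gamma(2) - gamma(1)^2] / det = [(3.3823)(0.7013) - (1.0711)^2] / 10.29269808 = 1.22475178 / 10.29269808 = 0.119
So phi_hat = [0.2790, 0.1190].
Therefore phi_hat_1 = 0.2790.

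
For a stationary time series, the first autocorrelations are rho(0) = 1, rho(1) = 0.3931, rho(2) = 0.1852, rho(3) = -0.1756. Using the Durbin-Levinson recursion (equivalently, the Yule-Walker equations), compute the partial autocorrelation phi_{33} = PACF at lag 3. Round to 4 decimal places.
\phi_{33} = -0.3080

The PACF at lag k is phi_{kk}, the last component of the solution
to the Yule-Walker system G_k phi = r_k where
  (G_k)_{ij} = rho(|i - j|), (r_k)_i = rho(i), i,j = 1..k.
Equivalently, Durbin-Levinson gives phi_{kk} iteratively:
  phi_{11} = rho(1)
  phi_{kk} = [rho(k) - sum_{j=1..k-1} phi_{k-1,j} rho(k-j)]
            / [1 - sum_{j=1..k-1} phi_{k-1,j} rho(j)],
  phi_{k,j} = phi_{k-1,j} - phi_{kk} phi_{k-1,k-j},  j = 1..k-1.
Step k = 1:
  phi_11 = rho(1) = 0.3931.
Step k = 2:
  phi_22 = [rho(2) - phi_11 rho(1)] / [1 - phi_11 rho(1)] = [0.1852 - (0.3931)(0.3931)] / [1 - (0.3931)(0.3931)]
         = 0.03067239 / 0.84547239 = 0.036278.
  Update: phi_21 = phi_11 - phi_22 phi_11 = 0.3931 - (0.036278)(0.3931) = 0.378839.
Step k = 3:
  phi_33 = [rho(3) - phi_21 rho(2) - phi_22 rho(1)] / [1 - phi_21 rho(1) - phi_22 rho(2)]
    numerator   = -0.1756 - (0.378839)(0.1852) - (0.036278)(0.3931) = -0.26002202
    denominator = 1 - (0.378839)(0.3931) - (0.036278)(0.1852) = 0.84435964
  phi_33 = -0.26002202 / 0.84435964 = -0.308.
Therefore phi_{33} = -0.3080.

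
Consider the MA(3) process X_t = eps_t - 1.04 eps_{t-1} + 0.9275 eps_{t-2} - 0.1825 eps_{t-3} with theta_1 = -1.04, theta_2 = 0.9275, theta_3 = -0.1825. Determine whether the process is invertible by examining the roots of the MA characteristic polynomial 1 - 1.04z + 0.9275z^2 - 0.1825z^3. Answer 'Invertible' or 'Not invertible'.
\text{Invertible}

The MA(q) characteristic polynomial is P(z) = 1 - 1.04z + 0.9275z^2 - 0.1825z^3.
Invertibility requires all roots to lie outside the unit circle, i.e. |z| > 1 for every root.
Degree 3: look for a simple real root z0 first, then factor out (1 - z/z0) and solve the remaining quadratic.
Testing z0 = 4: P(4) = 1 + (-1.04)(4) + (0.9275)(4)^2 + (-0.1825)(4)^3
  = 1 + (-4.16) + (14.84) + (-11.68) = 0.  So z_0 = 4 is a root, |z_0| = 4.
Divide out the factor (1 - 0.25 z) = (1 - z/z0) (since 1/z0 = 0.25):
  P(z) = (1 - 0.25 z)(1 + (-0.79) z + (0.73) z^2)
  [check: z-coef -0.79 - (0.25) = -1.04; z^2-coef 0.73 - (0.25)(-0.79) = 0.9275; z^3-coef -(0.25)(0.73) = -0.1825.]
Remaining roots from the quadratic factor 1 + (-0.79) z + (0.73) z^2:
  Set 1 + (-0.79) z + (0.73) z^2 = 0, i.e. a z^2 + b z + c = 0 with a = 0.73, b = -0.79, c = 1.
  Discriminant D = b^2 - 4ac = (-0.79)^2 - 4*(0.73)*1 = 0.6241 - (2.92) = -2.2959.
  D < 0, so the roots are the complex-conjugate pair z = (-b +/- i sqrt(-D)) / (2a) = 0.5411 +/- 1.0378i.
  For a conjugate pair |z|^2 = z * conj(z) = (product of roots) = c/a = 1/(0.73) = 1.369863, so |z| = sqrt(1.369863) = 1.1704 for both roots.
Moduli of all roots: 4.0000, 1.1704, 1.1704.
All moduli strictly greater than 1? Yes.
Verdict: Invertible.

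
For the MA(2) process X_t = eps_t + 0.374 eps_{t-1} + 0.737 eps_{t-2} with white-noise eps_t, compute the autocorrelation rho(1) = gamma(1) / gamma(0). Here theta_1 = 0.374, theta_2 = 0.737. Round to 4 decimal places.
\rho(1) = 0.3860

For an MA(q) process with theta_0 = 1, the autocovariance is
  gamma(k) = sigma^2 * sum_{i=0..q-k} theta_i * theta_{i+k},
and rho(k) = gamma(k) / gamma(0). Sigma^2 cancels.
  numerator   = (1)*(0.374) + (0.374)*(0.737) = 0.649638.
  denominator = (1)^2 + (0.374)^2 + (0.737)^2 = 1.683045.
  rho(1) = 0.649638 / 1.683045 = 0.3860.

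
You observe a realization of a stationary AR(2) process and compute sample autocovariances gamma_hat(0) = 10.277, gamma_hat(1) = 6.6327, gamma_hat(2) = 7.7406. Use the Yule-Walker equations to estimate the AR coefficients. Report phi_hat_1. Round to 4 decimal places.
\hat\phi_{1} = 0.2730

The Yule-Walker equations for an AR(p) process read, in matrix form,
  Gamma_p phi = r_p,   with   (Gamma_p)_{ij} = gamma(|i - j|),
                       (r_p)_i = gamma(i),   i,j = 1..p.
Substitute the sample gammas (Toeplitz matrix and right-hand side of size 2):
  Gamma_p = [[10.277, 6.6327], [6.6327, 10.277]]
  r_p     = [6.6327, 7.7406]
Written out:
  10.277 phi_1 + 6.6327 phi_2 = 6.6327
  6.6327 phi_1 + 10.277 phi_2 = 7.7406
Solve by Cramer's rule:
  det = gamma(0)^2 - gamma(1)^2 = (10.277)^2 - (6.6327)^2 = 105.616729 - 43.99270929 = 61.62401971
  phi_hat_1 = [gamma(1) gamma(0) - gamma(1) gamma(2)] / det = [(6.6327)(10.277) - (6.6327)(7.7406)] / 61.62401971 = 16.82318028 / 61.62401971 = 0.273
  phi_hat_2 = [gamma(0) gamma(2) - gamma(1)^2] / det = [(10.277)(7.7406) - (6.6327)^2] / 61.62401971 = 35.55743691 / 61.62401971 = 0.577
So phi_hat = [0.2730, 0.5770].
Therefore phi_hat_1 = 0.2730.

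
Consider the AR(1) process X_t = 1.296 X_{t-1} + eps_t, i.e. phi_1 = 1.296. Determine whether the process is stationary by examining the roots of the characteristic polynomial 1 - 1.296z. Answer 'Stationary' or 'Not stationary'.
\text{Not stationary}

The AR(p) characteristic polynomial is P(z) = 1 - 1.296z.
Stationarity requires all roots to lie outside the unit circle, i.e. |z| > 1 for every root.
This is linear in z: 1 + (-1.296) z = 0  =>  z = -1/(-1.296) = 0.771605,  |z| = 0.771605.
Moduli of all roots: 0.7716.
All moduli strictly greater than 1? No.
Verdict: Not stationary.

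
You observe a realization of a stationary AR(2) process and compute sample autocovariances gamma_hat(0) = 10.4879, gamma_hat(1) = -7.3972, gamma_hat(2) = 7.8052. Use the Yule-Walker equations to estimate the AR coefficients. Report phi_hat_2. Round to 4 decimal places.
\hat\phi_{2} = 0.4910

The Yule-Walker equations for an AR(p) process read, in matrix form,
  Gamma_p phi = r_p,   with   (Gamma_p)_{ij} = gamma(|i - j|),
                       (r_p)_i = gamma(i),   i,j = 1..p.
Substitute the sample gammas (Toeplitz matrix and right-hand side of size 2):
  Gamma_p = [[10.4879, -7.3972], [-7.3972, 10.4879]]
  r_p     = [-7.3972, 7.8052]
Written out:
  10.4879 phi_1 - 7.3972 phi_2 = -7.3972
  -7.3972 phi_1 + 10.4879 phi_2 = 7.8052
Solve by Cramer's rule:
  det = gamma(0)^2 - gamma(1)^2 = (10.4879)^2 - (-7.3972)^2 = 109.99604641 - 54.71856784 = 55.27747857
  phi_hat_1 = [gamma(1) gamma(0) - gamma(1) gamma(2)] / det = [(-7.3972)(10.4879) - (-7.3972)(7.8052)] / 55.27747857 = -19.84446844 / 55.27747857 = -0.359
  phi_hat_2 = [gamma(0) gamma(2) - gamma(1)^2] / det = [(10.4879)(7.8052) - (-7.3972)^2] / 55.27747857 = 27.14158924 / 55.27747857 = 0.491
So phi_hat = [-0.3590, 0.4910].
Therefore phi_hat_2 = 0.4910.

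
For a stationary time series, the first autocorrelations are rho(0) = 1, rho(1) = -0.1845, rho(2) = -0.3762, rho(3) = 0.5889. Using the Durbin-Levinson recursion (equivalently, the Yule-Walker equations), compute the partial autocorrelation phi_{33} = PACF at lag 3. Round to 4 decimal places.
\phi_{33} = 0.5199

The PACF at lag k is phi_{kk}, the last component of the solution
to the Yule-Walker system G_k phi = r_k where
  (G_k)_{ij} = rho(|i - j|), (r_k)_i = rho(i), i,j = 1..k.
Equivalently, Durbin-Levinson gives phi_{kk} iteratively:
  phi_{11} = rho(1)
  phi_{kk} = [rho(k) - sum_{j=1..k-1} phi_{k-1,j} rho(k-j)]
            / [1 - sum_{j=1..k-1} phi_{k-1,j} rho(j)],
  phi_{k,j} = phi_{k-1,j} - phi_{kk} phi_{k-1,k-j},  j = 1..k-1.
Step k = 1:
  phi_11 = rho(1) = -0.1845.
Step k = 2:
  phi_22 = [rho(2) - phi_11 rho(1)] / [1 - phi_11 rho(1)] = [-0.3762 - (-0.1845)(-0.1845)] / [1 - (-0.1845)(-0.1845)]
         = -0.41024025 / 0.96595975 = -0.424697.
  Update: phi_21 = phi_11 - phi_22 phi_11 = -0.1845 - (-0.424697)(-0.1845) = -0.262857.
Step k = 3:
  phi_33 = [rho(3) - phi_21 rho(2) - phi_22 rho(1)] / [1 - phi_21 rho(1) - phi_22 rho(2)]
    numerator   = 0.5889 - (-0.262857)(-0.3762) - (-0.424697)(-0.1845) = 0.41165674
    denominator = 1 - (-0.262857)(-0.1845) - (-0.424697)(-0.3762) = 0.79173193
  phi_33 = 0.41165674 / 0.79173193 = 0.5199.
Therefore phi_{33} = 0.5199.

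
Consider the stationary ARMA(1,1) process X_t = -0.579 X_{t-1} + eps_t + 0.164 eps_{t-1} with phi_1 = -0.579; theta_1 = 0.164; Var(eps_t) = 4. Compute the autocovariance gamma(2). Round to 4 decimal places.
\gamma(2) = 1.3086

Multiply the model equation by X_{t-k} and take expectations. With theta_0 = psi_0 = 1 and psi_j the MA(infinity) weights, this gives
  gamma(k) - sum_i phi_i gamma(k-i) = c_k,
  c_k = sigma^2 * sum_{j=k..q} theta_j psi_{j-k}   (c_k = 0 for k > q),
using gamma(-m) = gamma(m).
psi-weights needed (psi_j = theta_j + sum_i phi_i psi_{j-i}):
  psi_1 = theta_1 + phi_1 = 0.164 + (-0.579) = -0.415
Right-hand sides:
  c_0 = sigma^2 (1 + theta_1 psi_1) = 4 * (1 + (0.164)(-0.415)) = 4 * 0.93194 = 3.72776
  c_1 = sigma^2 theta_1 = 4 * (0.164) = 0.656
  c_2 = 0
Equations for k = 0 and k = 1 (AR order 1):
  gamma(0) = phi_1 gamma(1) + c_0
  gamma(1) = phi_1 gamma(0) + c_1
Substituting the second into the first: gamma(0) (1 - phi_1^2) = c_0 + phi_1 c_1, so
  gamma(0) = (c_0 + phi_1 c_1) / (1 - phi_1^2) = (3.72776 + (-0.579)(0.656)) / (1 - (-0.579)^2) = 3.347936 / 0.664759 = 5.036315.
  gamma(1) = phi_1 gamma(0) + c_1 = (-0.579)(5.036315) + (0.656) = -2.260027.
For k = 2 (> q): gamma(2) = phi_1 gamma(1) = (-0.579)(-2.260027) = 1.308555.
Therefore gamma(2) = 1.3086 (to 4 decimal places).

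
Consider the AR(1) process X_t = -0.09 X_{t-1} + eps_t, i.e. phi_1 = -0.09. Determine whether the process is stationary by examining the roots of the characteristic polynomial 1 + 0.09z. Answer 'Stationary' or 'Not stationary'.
\text{Stationary}

The AR(p) characteristic polynomial is P(z) = 1 + 0.09z.
Stationarity requires all roots to lie outside the unit circle, i.e. |z| > 1 for every root.
This is linear in z: 1 + (0.09) z = 0  =>  z = -1/(0.09) = -11.111111,  |z| = 11.111111.
Moduli of all roots: 11.1111.
All moduli strictly greater than 1? Yes.
Verdict: Stationary.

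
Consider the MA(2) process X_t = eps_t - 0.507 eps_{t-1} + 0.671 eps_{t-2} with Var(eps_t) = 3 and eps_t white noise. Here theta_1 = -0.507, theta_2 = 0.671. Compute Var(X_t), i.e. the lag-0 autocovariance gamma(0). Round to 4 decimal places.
\gamma(0) = 5.1219

For an MA(q) process X_t = eps_t + sum_i theta_i eps_{t-i} with
Var(eps_t) = sigma^2, the variance is
  gamma(0) = sigma^2 * (1 + sum_i theta_i^2).
  sum_i theta_i^2 = (-0.507)^2 + (0.671)^2 = 0.257049 + 0.450241 = 0.70729.
  gamma(0) = 3 * (1 + 0.70729) = 3 * 1.70729 = 5.12187, which rounds to 5.1219.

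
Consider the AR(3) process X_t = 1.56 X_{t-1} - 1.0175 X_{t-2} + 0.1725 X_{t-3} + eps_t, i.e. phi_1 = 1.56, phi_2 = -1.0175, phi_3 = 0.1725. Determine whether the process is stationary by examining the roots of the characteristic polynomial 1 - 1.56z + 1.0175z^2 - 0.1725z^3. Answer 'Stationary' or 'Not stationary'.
\text{Stationary}

The AR(p) characteristic polynomial is P(z) = 1 - 1.56z + 1.0175z^2 - 0.1725z^3.
Stationarity requires all roots to lie outside the unit circle, i.e. |z| > 1 for every root.
Degree 3: look for a simple real root z0 first, then factor out (1 - z/z0) and solve the remaining quadratic.
Testing z0 = 4: P(4) = 1 + (-1.56)(4) + (1.0175)(4)^2 + (-0.1725)(4)^3
  = 1 + (-6.24) + (16.28) + (-11.04) = 0.  So z_0 = 4 is a root, |z_0| = 4.
Divide out the factor (1 - 0.25 z) = (1 - z/z0) (since 1/z0 = 0.25):
  P(z) = (1 - 0.25 z)(1 + (-1.31) z + (0.69) z^2)
  [check: z-coef -1.31 - (0.25) = -1.56; z^2-coef 0.69 - (0.25)(-1.31) = 1.0175; z^3-coef -(0.25)(0.69) = -0.1725.]
Remaining roots from the quadratic factor 1 + (-1.31) z + (0.69) z^2:
  Set 1 + (-1.31) z + (0.69) z^2 = 0, i.e. a z^2 + b z + c = 0 with a = 0.69, b = -1.31, c = 1.
  Discriminant D = b^2 - 4ac = (-1.31)^2 - 4*(0.69)*1 = 1.7161 - (2.76) = -1.0439.
  D < 0, so the roots are the complex-conjugate pair z = (-b +/- i sqrt(-D)) / (2a) = 0.9493 +/- 0.7404i.
  For a conjugate pair |z|^2 = z * conj(z) = (product of roots) = c/a = 1/(0.69) = 1.449275, so |z| = sqrt(1.449275) = 1.2039 for both roots.
Moduli of all roots: 4.0000, 1.2039, 1.2039.
All moduli strictly greater than 1? Yes.
Verdict: Stationary.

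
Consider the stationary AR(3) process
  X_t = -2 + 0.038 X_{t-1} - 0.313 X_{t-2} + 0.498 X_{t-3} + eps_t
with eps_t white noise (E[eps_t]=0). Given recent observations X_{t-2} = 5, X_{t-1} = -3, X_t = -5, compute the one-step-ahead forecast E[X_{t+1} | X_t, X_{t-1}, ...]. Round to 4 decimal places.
E[X_{t+1} \mid \mathcal F_t] = 1.2390

For an AR(p) model X_t = c + sum_i phi_i X_{t-i} + eps_t, the
one-step-ahead conditional mean is
  E[X_{t+1} | X_t, ...] = c + sum_i phi_i X_{t+1-i}.
Substitute known values:
  E[X_{t+1} | ...] = -2 + (0.038) * (-5) + (-0.313) * (-3) + (0.498) * (5)
                   = 1.2390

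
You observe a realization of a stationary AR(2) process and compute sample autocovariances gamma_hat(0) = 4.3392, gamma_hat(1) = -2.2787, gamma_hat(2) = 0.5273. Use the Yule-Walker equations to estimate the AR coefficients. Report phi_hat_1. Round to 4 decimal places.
\hat\phi_{1} = -0.6370

The Yule-Walker equations for an AR(p) process read, in matrix form,
  Gamma_p phi = r_p,   with   (Gamma_p)_{ij} = gamma(|i - j|),
                       (r_p)_i = gamma(i),   i,j = 1..p.
Substitute the sample gammas (Toeplitz matrix and right-hand side of size 2):
  Gamma_p = [[4.3392, -2.2787], [-2.2787, 4.3392]]
  r_p     = [-2.2787, 0.5273]
Written out:
  4.3392 phi_1 - 2.2787 phi_2 = -2.2787
  -2.2787 phi_1 + 4.3392 phi_2 = 0.5273
Solve by Cramer's rule:
  det = gamma(0)^2 - gamma(1)^2 = (4.3392)^2 - (-2.2787)^2 = 18.82865664 - 5.19247369 = 13.63618295
  phi_hat_1 = [gamma(1) gamma(0) - gamma(1) gamma(2)] / det = [(-2.2787)(4.3392) - (-2.2787)(0.5273)] / 13.63618295 = -8.68617653 / 13.63618295 = -0.637
  phi_hat_2 = [gamma(0) gamma(2) - gamma(1)^2] / det = [(4.3392)(0.5273) - (-2.2787)^2] / 13.63618295 = -2.90441353 / 13.63618295 = -0.213
So phi_hat = [-0.6370, -0.2130].
Therefore phi_hat_1 = -0.6370.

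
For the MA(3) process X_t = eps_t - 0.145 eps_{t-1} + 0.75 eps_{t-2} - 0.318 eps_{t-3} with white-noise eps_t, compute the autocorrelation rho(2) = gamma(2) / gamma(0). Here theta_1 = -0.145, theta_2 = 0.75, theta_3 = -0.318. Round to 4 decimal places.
\rho(2) = 0.4726

For an MA(q) process with theta_0 = 1, the autocovariance is
  gamma(k) = sigma^2 * sum_{i=0..q-k} theta_i * theta_{i+k},
and rho(k) = gamma(k) / gamma(0). Sigma^2 cancels.
  numerator   = (1)*(0.75) + (-0.145)*(-0.318) = 0.79611.
  denominator = (1)^2 + (-0.145)^2 + (0.75)^2 + (-0.318)^2 = 1.684649.
  rho(2) = 0.79611 / 1.684649 = 0.4726.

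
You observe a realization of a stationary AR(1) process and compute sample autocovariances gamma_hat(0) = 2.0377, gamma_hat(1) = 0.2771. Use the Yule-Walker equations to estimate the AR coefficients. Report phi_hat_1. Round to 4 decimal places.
\hat\phi_{1} = 0.1360

The Yule-Walker equations for an AR(p) process read, in matrix form,
  Gamma_p phi = r_p,   with   (Gamma_p)_{ij} = gamma(|i - j|),
                       (r_p)_i = gamma(i),   i,j = 1..p.
Substitute the sample gammas (Toeplitz matrix and right-hand side of size 1):
  Gamma_p = [[2.0377]]
  r_p     = [0.2771]
With p = 1 this is the single equation gamma(0) phi_1 = gamma(1):
  phi_hat_1 = gamma(1) / gamma(0) = 0.2771 / 2.0377 = 0.1360.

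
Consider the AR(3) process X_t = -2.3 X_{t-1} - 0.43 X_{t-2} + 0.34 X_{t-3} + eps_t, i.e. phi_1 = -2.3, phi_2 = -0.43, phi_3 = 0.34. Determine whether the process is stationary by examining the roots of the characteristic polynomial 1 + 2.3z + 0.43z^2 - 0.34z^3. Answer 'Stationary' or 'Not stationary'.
\text{Not stationary}

The AR(p) characteristic polynomial is P(z) = 1 + 2.3z + 0.43z^2 - 0.34z^3.
Stationarity requires all roots to lie outside the unit circle, i.e. |z| > 1 for every root.
Degree 3: look for a simple real root z0 first, then factor out (1 - z/z0) and solve the remaining quadratic.
Testing z0 = -0.5: P(-0.5) = 1 + (2.3)(-0.5) + (0.43)(-0.5)^2 + (-0.34)(-0.5)^3
  = 1 + (-1.15) + (0.1075) + (0.0425) = 0.  So z_0 = -0.5 is a root, |z_0| = 0.5.
Divide out the factor (1 + 2 z) = (1 - z/z0) (since 1/z0 = -2):
  P(z) = (1 + 2 z)(1 + (0.3) z + (-0.17) z^2)
  [check: z-coef 0.3 - (-2) = 2.3; z^2-coef -0.17 - (-2)(0.3) = 0.43; z^3-coef -(-2)(-0.17) = -0.34.]
Remaining roots from the quadratic factor 1 + (0.3) z + (-0.17) z^2:
  Set 1 + (0.3) z + (-0.17) z^2 = 0, i.e. a z^2 + b z + c = 0 with a = -0.17, b = 0.3, c = 1.
  Discriminant D = b^2 - 4ac = (0.3)^2 - 4*(-0.17)*1 = 0.09 - (-0.68) = 0.77.
  D >= 0, so the roots are real: z = (-b +/- sqrt(D)) / (2a) = (-0.3 +/- 0.877496) / (-0.34).
    z_1 = (-0.3 + 0.877496) / (-0.34) = -1.6985,   |z_1| = 1.6985.
    z_2 = (-0.3 - 0.877496) / (-0.34) = 3.4632,   |z_2| = 3.4632.
Moduli of all roots: 0.5000, 1.6985, 3.4632.
All moduli strictly greater than 1? No.
Verdict: Not stationary.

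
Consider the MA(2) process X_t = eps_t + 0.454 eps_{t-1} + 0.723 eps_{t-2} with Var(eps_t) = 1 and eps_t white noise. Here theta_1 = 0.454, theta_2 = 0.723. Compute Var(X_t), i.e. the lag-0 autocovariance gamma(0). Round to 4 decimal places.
\gamma(0) = 1.7288

For an MA(q) process X_t = eps_t + sum_i theta_i eps_{t-i} with
Var(eps_t) = sigma^2, the variance is
  gamma(0) = sigma^2 * (1 + sum_i theta_i^2).
  sum_i theta_i^2 = (0.454)^2 + (0.723)^2 = 0.206116 + 0.522729 = 0.728845.
  gamma(0) = 1 * (1 + 0.728845) = 1 * 1.728845 = 1.728845, which rounds to 1.7288.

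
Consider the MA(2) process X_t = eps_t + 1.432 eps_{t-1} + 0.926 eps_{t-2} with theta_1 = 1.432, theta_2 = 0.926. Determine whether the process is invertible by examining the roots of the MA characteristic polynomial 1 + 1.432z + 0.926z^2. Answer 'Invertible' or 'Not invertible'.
\text{Invertible}

The MA(q) characteristic polynomial is P(z) = 1 + 1.432z + 0.926z^2.
Invertibility requires all roots to lie outside the unit circle, i.e. |z| > 1 for every root.
Set 1 + (1.432) z + (0.926) z^2 = 0, i.e. a z^2 + b z + c = 0 with a = 0.926, b = 1.432, c = 1.
Discriminant D = b^2 - 4ac = (1.432)^2 - 4*(0.926)*1 = 2.050624 - (3.704) = -1.653376.
D < 0, so the roots are the complex-conjugate pair z = (-b +/- i sqrt(-D)) / (2a) = -0.7732 +/- 0.6943i.
For a conjugate pair |z|^2 = z * conj(z) = (product of roots) = c/a = 1/(0.926) = 1.079914, so |z| = sqrt(1.079914) = 1.0392 for both roots.
Moduli of all roots: 1.0392, 1.0392.
All moduli strictly greater than 1? Yes.
Verdict: Invertible.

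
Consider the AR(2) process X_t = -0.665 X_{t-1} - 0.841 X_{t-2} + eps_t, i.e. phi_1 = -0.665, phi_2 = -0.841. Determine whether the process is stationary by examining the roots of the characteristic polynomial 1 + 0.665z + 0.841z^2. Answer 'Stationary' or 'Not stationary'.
\text{Stationary}

The AR(p) characteristic polynomial is P(z) = 1 + 0.665z + 0.841z^2.
Stationarity requires all roots to lie outside the unit circle, i.e. |z| > 1 for every root.
Set 1 + (0.665) z + (0.841) z^2 = 0, i.e. a z^2 + b z + c = 0 with a = 0.841, b = 0.665, c = 1.
Discriminant D = b^2 - 4ac = (0.665)^2 - 4*(0.841)*1 = 0.442225 - (3.364) = -2.921775.
D < 0, so the roots are the complex-conjugate pair z = (-b +/- i sqrt(-D)) / (2a) = -0.3954 +/- 1.0162i.
For a conjugate pair |z|^2 = z * conj(z) = (product of roots) = c/a = 1/(0.841) = 1.189061, so |z| = sqrt(1.189061) = 1.0904 for both roots.
Moduli of all roots: 1.0904, 1.0904.
All moduli strictly greater than 1? Yes.
Verdict: Stationary.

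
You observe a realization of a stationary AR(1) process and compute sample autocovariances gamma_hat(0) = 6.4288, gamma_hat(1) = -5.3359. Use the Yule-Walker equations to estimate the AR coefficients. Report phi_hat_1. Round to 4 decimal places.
\hat\phi_{1} = -0.8300

The Yule-Walker equations for an AR(p) process read, in matrix form,
  Gamma_p phi = r_p,   with   (Gamma_p)_{ij} = gamma(|i - j|),
                       (r_p)_i = gamma(i),   i,j = 1..p.
Substitute the sample gammas (Toeplitz matrix and right-hand side of size 1):
  Gamma_p = [[6.4288]]
  r_p     = [-5.3359]
With p = 1 this is the single equation gamma(0) phi_1 = gamma(1):
  phi_hat_1 = gamma(1) / gamma(0) = -5.3359 / 6.4288 = -0.8300.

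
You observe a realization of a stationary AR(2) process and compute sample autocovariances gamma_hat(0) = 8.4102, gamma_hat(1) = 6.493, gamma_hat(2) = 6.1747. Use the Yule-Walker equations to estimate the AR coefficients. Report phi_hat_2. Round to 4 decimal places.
\hat\phi_{2} = 0.3420

The Yule-Walker equations for an AR(p) process read, in matrix form,
  Gamma_p phi = r_p,   with   (Gamma_p)_{ij} = gamma(|i - j|),
                       (r_p)_i = gamma(i),   i,j = 1..p.
Substitute the sample gammas (Toeplitz matrix and right-hand side of size 2):
  Gamma_p = [[8.4102, 6.493], [6.493, 8.4102]]
  r_p     = [6.493, 6.1747]
Written out:
  8.4102 phi_1 + 6.493 phi_2 = 6.493
  6.493 phi_1 + 8.4102 phi_2 = 6.1747
Solve by Cramer's rule:
  det = gamma(0)^2 - gamma(1)^2 = (8.4102)^2 - (6.493)^2 = 70.73146404 - 42.159049 = 28.57241504
  phi_hat_1 = [gamma(1) gamma(0) - gamma(1) gamma(2)] / det = [(6.493)(8.4102) - (6.493)(6.1747)] / 28.57241504 = 14.5151015 / 28.57241504 = 0.508
  phi_hat_2 = [gamma(0) gamma(2) - gamma(1)^2] / det = [(8.4102)(6.1747) - (6.493)^2] / 28.57241504 = 9.77141294 / 28.57241504 = 0.342
So phi_hat = [0.5080, 0.3420].
Therefore phi_hat_2 = 0.3420.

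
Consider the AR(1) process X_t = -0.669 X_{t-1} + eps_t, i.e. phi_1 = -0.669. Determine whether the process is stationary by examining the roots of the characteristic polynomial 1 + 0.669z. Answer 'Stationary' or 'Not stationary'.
\text{Stationary}

The AR(p) characteristic polynomial is P(z) = 1 + 0.669z.
Stationarity requires all roots to lie outside the unit circle, i.e. |z| > 1 for every root.
This is linear in z: 1 + (0.669) z = 0  =>  z = -1/(0.669) = -1.494768,  |z| = 1.494768.
Moduli of all roots: 1.4948.
All moduli strictly greater than 1? Yes.
Verdict: Stationary.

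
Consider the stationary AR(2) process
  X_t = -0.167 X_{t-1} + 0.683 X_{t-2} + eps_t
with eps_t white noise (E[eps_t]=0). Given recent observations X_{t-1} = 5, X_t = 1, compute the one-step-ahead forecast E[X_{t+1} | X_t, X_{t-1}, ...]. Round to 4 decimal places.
E[X_{t+1} \mid \mathcal F_t] = 3.2480

For an AR(p) model X_t = c + sum_i phi_i X_{t-i} + eps_t, the
one-step-ahead conditional mean is
  E[X_{t+1} | X_t, ...] = c + sum_i phi_i X_{t+1-i}.
Substitute known values:
  E[X_{t+1} | ...] = (-0.167) * (1) + (0.683) * (5)
                   = 3.2480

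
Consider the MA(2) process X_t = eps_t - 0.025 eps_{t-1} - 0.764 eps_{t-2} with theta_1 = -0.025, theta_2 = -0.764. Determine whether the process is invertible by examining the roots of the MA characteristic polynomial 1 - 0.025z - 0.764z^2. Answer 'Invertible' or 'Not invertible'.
\text{Invertible}

The MA(q) characteristic polynomial is P(z) = 1 - 0.025z - 0.764z^2.
Invertibility requires all roots to lie outside the unit circle, i.e. |z| > 1 for every root.
Set 1 + (-0.025) z + (-0.764) z^2 = 0, i.e. a z^2 + b z + c = 0 with a = -0.764, b = -0.025, c = 1.
Discriminant D = b^2 - 4ac = (-0.025)^2 - 4*(-0.764)*1 = 0.000625 - (-3.056) = 3.056625.
D >= 0, so the roots are real: z = (-b +/- sqrt(D)) / (2a) = (0.025 +/- 1.748321) / (-1.528).
  z_1 = (0.025 + 1.748321) / (-1.528) = -1.1606,   |z_1| = 1.1606.
  z_2 = (0.025 - 1.748321) / (-1.528) = 1.1278,   |z_2| = 1.1278.
Moduli of all roots: 1.1606, 1.1278.
All moduli strictly greater than 1? Yes.
Verdict: Invertible.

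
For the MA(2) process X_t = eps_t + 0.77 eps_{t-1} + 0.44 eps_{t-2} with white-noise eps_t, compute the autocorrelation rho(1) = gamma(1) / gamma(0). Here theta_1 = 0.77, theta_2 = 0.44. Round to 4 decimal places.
\rho(1) = 0.6207

For an MA(q) process with theta_0 = 1, the autocovariance is
  gamma(k) = sigma^2 * sum_{i=0..q-k} theta_i * theta_{i+k},
and rho(k) = gamma(k) / gamma(0). Sigma^2 cancels.
  numerator   = (1)*(0.77) + (0.77)*(0.44) = 1.1088.
  denominator = (1)^2 + (0.77)^2 + (0.44)^2 = 1.7865.
  rho(1) = 1.1088 / 1.7865 = 0.6207.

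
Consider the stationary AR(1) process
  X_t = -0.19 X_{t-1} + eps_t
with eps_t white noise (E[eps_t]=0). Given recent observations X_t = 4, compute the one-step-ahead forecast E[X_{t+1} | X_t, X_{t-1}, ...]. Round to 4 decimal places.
E[X_{t+1} \mid \mathcal F_t] = -0.7600

For an AR(p) model X_t = c + sum_i phi_i X_{t-i} + eps_t, the
one-step-ahead conditional mean is
  E[X_{t+1} | X_t, ...] = c + sum_i phi_i X_{t+1-i}.
Substitute known values:
  E[X_{t+1} | ...] = (-0.19) * (4)
                   = -0.7600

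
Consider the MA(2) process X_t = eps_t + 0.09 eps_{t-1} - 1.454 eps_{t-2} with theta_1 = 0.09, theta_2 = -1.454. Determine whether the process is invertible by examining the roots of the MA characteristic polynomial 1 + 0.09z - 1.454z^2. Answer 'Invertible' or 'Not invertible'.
\text{Not invertible}

The MA(q) characteristic polynomial is P(z) = 1 + 0.09z - 1.454z^2.
Invertibility requires all roots to lie outside the unit circle, i.e. |z| > 1 for every root.
Set 1 + (0.09) z + (-1.454) z^2 = 0, i.e. a z^2 + b z + c = 0 with a = -1.454, b = 0.09, c = 1.
Discriminant D = b^2 - 4ac = (0.09)^2 - 4*(-1.454)*1 = 0.0081 - (-5.816) = 5.8241.
D >= 0, so the roots are real: z = (-b +/- sqrt(D)) / (2a) = (-0.09 +/- 2.413317) / (-2.908).
  z_1 = (-0.09 + 2.413317) / (-2.908) = -0.7989,   |z_1| = 0.7989.
  z_2 = (-0.09 - 2.413317) / (-2.908) = 0.8608,   |z_2| = 0.8608.
Moduli of all roots: 0.7989, 0.8608.
All moduli strictly greater than 1? No.
Verdict: Not invertible.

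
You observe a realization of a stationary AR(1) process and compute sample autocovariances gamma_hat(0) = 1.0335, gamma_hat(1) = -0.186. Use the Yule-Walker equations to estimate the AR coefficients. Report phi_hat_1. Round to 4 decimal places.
\hat\phi_{1} = -0.1800

The Yule-Walker equations for an AR(p) process read, in matrix form,
  Gamma_p phi = r_p,   with   (Gamma_p)_{ij} = gamma(|i - j|),
                       (r_p)_i = gamma(i),   i,j = 1..p.
Substitute the sample gammas (Toeplitz matrix and right-hand side of size 1):
  Gamma_p = [[1.0335]]
  r_p     = [-0.186]
With p = 1 this is the single equation gamma(0) phi_1 = gamma(1):
  phi_hat_1 = gamma(1) / gamma(0) = -0.186 / 1.0335 = -0.1800.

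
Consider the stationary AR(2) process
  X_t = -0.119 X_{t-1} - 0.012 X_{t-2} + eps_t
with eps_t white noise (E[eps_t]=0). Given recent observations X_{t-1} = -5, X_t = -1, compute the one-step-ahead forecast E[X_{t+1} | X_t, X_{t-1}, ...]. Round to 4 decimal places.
E[X_{t+1} \mid \mathcal F_t] = 0.1790

For an AR(p) model X_t = c + sum_i phi_i X_{t-i} + eps_t, the
one-step-ahead conditional mean is
  E[X_{t+1} | X_t, ...] = c + sum_i phi_i X_{t+1-i}.
Substitute known values:
  E[X_{t+1} | ...] = (-0.119) * (-1) + (-0.012) * (-5)
                   = 0.1790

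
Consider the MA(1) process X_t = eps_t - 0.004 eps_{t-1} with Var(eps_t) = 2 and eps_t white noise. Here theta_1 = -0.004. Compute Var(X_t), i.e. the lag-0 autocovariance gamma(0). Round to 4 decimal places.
\gamma(0) = 2.0000

For an MA(q) process X_t = eps_t + sum_i theta_i eps_{t-i} with
Var(eps_t) = sigma^2, the variance is
  gamma(0) = sigma^2 * (1 + sum_i theta_i^2).
  sum_i theta_i^2 = (-0.004)^2 = 0.000016.
  gamma(0) = 2 * (1 + 0.000016) = 2 * 1.000016 = 2.000032, which rounds to 2.0000.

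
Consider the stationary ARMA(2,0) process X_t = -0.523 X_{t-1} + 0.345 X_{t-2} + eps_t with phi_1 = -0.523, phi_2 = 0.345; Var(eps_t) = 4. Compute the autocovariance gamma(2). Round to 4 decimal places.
\gamma(2) = 9.5534

Multiply the model equation by X_{t-k} and take expectations. With theta_0 = psi_0 = 1 and psi_j the MA(infinity) weights, this gives
  gamma(k) - sum_i phi_i gamma(k-i) = c_k,
  c_k = sigma^2 * sum_{j=k..q} theta_j psi_{j-k}   (c_k = 0 for k > q),
using gamma(-m) = gamma(m).
Pure AR (q = 0): c_0 = sigma^2 = 4, c_k = 0 for k >= 1.
Equations for k = 0, 1, 2 (AR order 2, c_2 = 0):
  (E0) gamma(0) = phi_1 gamma(1) + phi_2 gamma(2) + c_0
  (E1) gamma(1) = phi_1 gamma(0) + phi_2 gamma(1) + c_1
  (E2) gamma(2) = phi_1 gamma(1) + phi_2 gamma(0)
From (E1): gamma(1) = A gamma(0) + B with
  A = phi_1 / (1 - phi_2) = -0.523 / 0.655 = -0.798473,   B = c_1 / (1 - phi_2) = 0 / 0.655 = 0.
Insert (E2) into (E0): gamma(0) (1 - phi_2^2) = phi_1 (1 + phi_2) gamma(1) + c_0.
  phi_1 (1 + phi_2) = (-0.523)(1.345) = -0.703435,   1 - phi_2^2 = 0.880975.
Replace gamma(1) by A gamma(0) + B and collect gamma(0):
  gamma(0) [0.880975 - (-0.703435)(-0.798473)] = c_0 = 4
  gamma(0) * 0.319301 = 4
  gamma(0) = 4 / 0.319301 = 12.527367.
  gamma(1) = A gamma(0) = (-0.798473)(12.527367) = -10.002767.
  gamma(2) = phi_1 gamma(1) + phi_2 gamma(0) = (-0.523)(-10.002767) + (0.345)(12.527367) = 9.553389.
Therefore gamma(2) = 9.5534 (to 4 decimal places).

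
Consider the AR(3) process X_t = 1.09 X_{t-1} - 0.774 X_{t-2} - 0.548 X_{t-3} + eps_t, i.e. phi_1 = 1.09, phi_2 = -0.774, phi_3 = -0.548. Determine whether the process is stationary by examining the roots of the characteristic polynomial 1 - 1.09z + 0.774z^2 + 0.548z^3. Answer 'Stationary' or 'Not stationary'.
\text{Not stationary}

The AR(p) characteristic polynomial is P(z) = 1 - 1.09z + 0.774z^2 + 0.548z^3.
Stationarity requires all roots to lie outside the unit circle, i.e. |z| > 1 for every root.
Degree 3: look for a simple real root z0 first, then factor out (1 - z/z0) and solve the remaining quadratic.
Testing z0 = -2.5: P(-2.5) = 1 + (-1.09)(-2.5) + (0.774)(-2.5)^2 + (0.548)(-2.5)^3
  = 1 + (2.725) + (4.8375) + (-8.5625) = 0.  So z_0 = -2.5 is a root, |z_0| = 2.5.
Divide out the factor (1 + 0.4 z) = (1 - z/z0) (since 1/z0 = -0.4):
  P(z) = (1 + 0.4 z)(1 + (-1.49) z + (1.37) z^2)
  [check: z-coef -1.49 - (-0.4) = -1.09; z^2-coef 1.37 - (-0.4)(-1.49) = 0.774; z^3-coef -(-0.4)(1.37) = 0.548.]
Remaining roots from the quadratic factor 1 + (-1.49) z + (1.37) z^2:
  Set 1 + (-1.49) z + (1.37) z^2 = 0, i.e. a z^2 + b z + c = 0 with a = 1.37, b = -1.49, c = 1.
  Discriminant D = b^2 - 4ac = (-1.49)^2 - 4*(1.37)*1 = 2.2201 - (5.48) = -3.2599.
  D < 0, so the roots are the complex-conjugate pair z = (-b +/- i sqrt(-D)) / (2a) = 0.5438 +/- 0.6589i.
  For a conjugate pair |z|^2 = z * conj(z) = (product of roots) = c/a = 1/(1.37) = 0.729927, so |z| = sqrt(0.729927) = 0.8544 for both roots.
Moduli of all roots: 2.5000, 0.8544, 0.8544.
All moduli strictly greater than 1? No.
Verdict: Not stationary.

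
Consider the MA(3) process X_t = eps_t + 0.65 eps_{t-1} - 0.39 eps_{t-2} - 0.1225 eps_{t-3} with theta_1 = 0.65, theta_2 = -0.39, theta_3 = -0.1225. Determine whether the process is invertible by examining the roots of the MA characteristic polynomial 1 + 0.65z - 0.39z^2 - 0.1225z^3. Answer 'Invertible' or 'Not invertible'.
\text{Invertible}

The MA(q) characteristic polynomial is P(z) = 1 + 0.65z - 0.39z^2 - 0.1225z^3.
Invertibility requires all roots to lie outside the unit circle, i.e. |z| > 1 for every root.
Degree 3: look for a simple real root z0 first, then factor out (1 - z/z0) and solve the remaining quadratic.
Testing z0 = -4: P(-4) = 1 + (0.65)(-4) + (-0.39)(-4)^2 + (-0.1225)(-4)^3
  = 1 + (-2.6) + (-6.24) + (7.84) = 0.  So z_0 = -4 is a root, |z_0| = 4.
Divide out the factor (1 + 0.25 z) = (1 - z/z0) (since 1/z0 = -0.25):
  P(z) = (1 + 0.25 z)(1 + (0.4) z + (-0.49) z^2)
  [check: z-coef 0.4 - (-0.25) = 0.65; z^2-coef -0.49 - (-0.25)(0.4) = -0.39; z^3-coef -(-0.25)(-0.49) = -0.1225.]
Remaining roots from the quadratic factor 1 + (0.4) z + (-0.49) z^2:
  Set 1 + (0.4) z + (-0.49) z^2 = 0, i.e. a z^2 + b z + c = 0 with a = -0.49, b = 0.4, c = 1.
  Discriminant D = b^2 - 4ac = (0.4)^2 - 4*(-0.49)*1 = 0.16 - (-1.96) = 2.12.
  D >= 0, so the roots are real: z = (-b +/- sqrt(D)) / (2a) = (-0.4 +/- 1.456022) / (-0.98).
    z_1 = (-0.4 + 1.456022) / (-0.98) = -1.0776,   |z_1| = 1.0776.
    z_2 = (-0.4 - 1.456022) / (-0.98) = 1.8939,   |z_2| = 1.8939.
Moduli of all roots: 4.0000, 1.0776, 1.8939.
All moduli strictly greater than 1? Yes.
Verdict: Invertible.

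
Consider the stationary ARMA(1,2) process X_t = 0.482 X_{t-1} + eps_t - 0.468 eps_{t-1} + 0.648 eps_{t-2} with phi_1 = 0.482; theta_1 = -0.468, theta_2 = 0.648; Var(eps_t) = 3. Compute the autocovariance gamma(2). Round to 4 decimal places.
\gamma(2) = 2.3667

Multiply the model equation by X_{t-k} and take expectations. With theta_0 = psi_0 = 1 and psi_j the MA(infinity) weights, this gives
  gamma(k) - sum_i phi_i gamma(k-i) = c_k,
  c_k = sigma^2 * sum_{j=k..q} theta_j psi_{j-k}   (c_k = 0 for k > q),
using gamma(-m) = gamma(m).
psi-weights needed (psi_j = theta_j + sum_i phi_i psi_{j-i}):
  psi_1 = theta_1 + phi_1 = -0.468 + (0.482) = 0.014
  psi_2 = theta_2 + phi_1 psi_1 = 0.648 + (0.482)(0.014) = 0.654748
Right-hand sides:
  c_0 = sigma^2 (1 + theta_1 psi_1 + theta_2 psi_2) = 3 * (1 + (-0.468)(0.014) + (0.648)(0.654748)) = 3 * 1.417725 = 4.253174
  c_1 = sigma^2 (theta_1 + theta_2 psi_1) = 3 * (-0.468 + (0.648)(0.014)) = -1.376784
  c_2 = sigma^2 theta_2 = 3 * (0.648) = 1.944
Equations for k = 0 and k = 1 (AR order 1):
  gamma(0) = phi_1 gamma(1) + c_0
  gamma(1) = phi_1 gamma(0) + c_1
Substituting the second into the first: gamma(0) (1 - phi_1^2) = c_0 + phi_1 c_1, so
  gamma(0) = (c_0 + phi_1 c_1) / (1 - phi_1^2) = (4.253174 + (0.482)(-1.376784)) / (1 - (0.482)^2) = 3.589564 / 0.767676 = 4.675884.
  gamma(1) = phi_1 gamma(0) + c_1 = (0.482)(4.675884) + (-1.376784) = 0.876992.
For k = 2: gamma(2) = phi_1 gamma(1) + c_2
  = (0.482)(0.876992) + (1.944) = 2.36671.
Therefore gamma(2) = 2.3667 (to 4 decimal places).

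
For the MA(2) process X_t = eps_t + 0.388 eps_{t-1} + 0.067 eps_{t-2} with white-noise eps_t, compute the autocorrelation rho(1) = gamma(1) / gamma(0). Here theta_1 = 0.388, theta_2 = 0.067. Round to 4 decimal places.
\rho(1) = 0.3584

For an MA(q) process with theta_0 = 1, the autocovariance is
  gamma(k) = sigma^2 * sum_{i=0..q-k} theta_i * theta_{i+k},
and rho(k) = gamma(k) / gamma(0). Sigma^2 cancels.
  numerator   = (1)*(0.388) + (0.388)*(0.067) = 0.413996.
  denominator = (1)^2 + (0.388)^2 + (0.067)^2 = 1.155033.
  rho(1) = 0.413996 / 1.155033 = 0.3584.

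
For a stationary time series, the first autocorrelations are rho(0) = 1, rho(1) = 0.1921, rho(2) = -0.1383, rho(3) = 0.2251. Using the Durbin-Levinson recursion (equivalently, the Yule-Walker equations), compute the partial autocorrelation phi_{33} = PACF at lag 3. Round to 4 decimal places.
\phi_{33} = 0.3130

The PACF at lag k is phi_{kk}, the last component of the solution
to the Yule-Walker system G_k phi = r_k where
  (G_k)_{ij} = rho(|i - j|), (r_k)_i = rho(i), i,j = 1..k.
Equivalently, Durbin-Levinson gives phi_{kk} iteratively:
  phi_{11} = rho(1)
  phi_{kk} = [rho(k) - sum_{j=1..k-1} phi_{k-1,j} rho(k-j)]
            / [1 - sum_{j=1..k-1} phi_{k-1,j} rho(j)],
  phi_{k,j} = phi_{k-1,j} - phi_{kk} phi_{k-1,k-j},  j = 1..k-1.
Step k = 1:
  phi_11 = rho(1) = 0.1921.
Step k = 2:
  phi_22 = [rho(2) - phi_11 rho(1)] / [1 - phi_11 rho(1)] = [-0.1383 - (0.1921)(0.1921)] / [1 - (0.1921)(0.1921)]
         = -0.17520241 / 0.96309759 = -0.181916.
  Update: phi_21 = phi_11 - phi_22 phi_11 = 0.1921 - (-0.181916)(0.1921) = 0.227046.
Step k = 3:
  phi_33 = [rho(3) - phi_21 rho(2) - phi_22 rho(1)] / [1 - phi_21 rho(1) - phi_22 rho(2)]
    numerator   = 0.2251 - (0.227046)(-0.1383) - (-0.181916)(0.1921) = 0.29144643
    denominator = 1 - (0.227046)(0.1921) - (-0.181916)(-0.1383) = 0.93122555
  phi_33 = 0.29144643 / 0.93122555 = 0.313.
Therefore phi_{33} = 0.3130.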